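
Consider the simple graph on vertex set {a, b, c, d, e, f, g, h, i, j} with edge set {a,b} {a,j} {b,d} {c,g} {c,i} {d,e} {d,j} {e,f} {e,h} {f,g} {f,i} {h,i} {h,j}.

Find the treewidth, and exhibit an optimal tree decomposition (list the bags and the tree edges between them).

Every bag has size at most 3, so the width is 3 − 1 = 2 and tw(G) ≤ 2. For the lower bound, G contains the cycle g–c–i–f–g, so G is not a forest; only forests have treewidth ≤ 1, hence tw(G) ≥ 2. The upper and lower bounds meet at 2, so that is the treewidth.

Treewidth 2.
One optimal decomposition is:
Bags: B1 = {c, f, g}  B2 = {c, f, i}  B3 = {e, f, i}  B4 = {e, h, i}  B5 = {d, e, h}  B6 = {d, h, j}  B7 = {b, d, j}  B8 = {a, b, j}
Tree: B1–B2, B2–B3, B3–B4, B4–B5, B5–B6, B6–B7, B7–B8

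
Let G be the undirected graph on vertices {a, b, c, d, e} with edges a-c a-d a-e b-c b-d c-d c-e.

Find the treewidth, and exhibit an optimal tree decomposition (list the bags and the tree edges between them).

Treewidth 2.
One optimal decomposition is:
Bags: B1 = {a, c, d}  B2 = {a, c, e}  B3 = {b, c, d}
Tree: B1–B2, B1–B3

Each bag holds 3 vertices, so the decomposition has width 2, which upper-bounds the treewidth. Conversely, {a, c, d} is a clique of size 3, and the vertices of any clique must share a bag in every tree decomposition; so some bag has ≥ 3 vertices and tw(G) ≥ 2. Combining the bounds, tw(G) = 2.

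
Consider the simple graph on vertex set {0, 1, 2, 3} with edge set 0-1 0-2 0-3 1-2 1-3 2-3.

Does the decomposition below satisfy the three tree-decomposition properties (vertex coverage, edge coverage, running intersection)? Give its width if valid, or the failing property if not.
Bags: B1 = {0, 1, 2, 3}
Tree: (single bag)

Yes; width 3.

Vertex coverage: the bags together contain {0, 1, 2, 3}, the full vertex set. Edge coverage: each edge of G has both endpoints in at least one bag. Running intersection: for every vertex, the bags containing it form a connected subtree. All three properties hold, so this is a valid tree decomposition of width max|bag| − 1 = 3, and hence tw(G) ≤ 3.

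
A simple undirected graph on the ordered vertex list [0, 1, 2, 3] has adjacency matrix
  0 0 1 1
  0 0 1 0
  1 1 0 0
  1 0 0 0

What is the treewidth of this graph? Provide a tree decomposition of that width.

Treewidth 1.
One such decomposition:
Bags: B1 = {1, 2}  B2 = {0, 2}  B3 = {0, 3}
Tree: B1–B2, B2–B3

Each bag holds 2 vertices, so the decomposition has width 1, which upper-bounds the treewidth. Since G has at least one edge (e.g. 1–2), it is not an edgeless graph, so tw(G) ≥ 1. Therefore the treewidth is 1.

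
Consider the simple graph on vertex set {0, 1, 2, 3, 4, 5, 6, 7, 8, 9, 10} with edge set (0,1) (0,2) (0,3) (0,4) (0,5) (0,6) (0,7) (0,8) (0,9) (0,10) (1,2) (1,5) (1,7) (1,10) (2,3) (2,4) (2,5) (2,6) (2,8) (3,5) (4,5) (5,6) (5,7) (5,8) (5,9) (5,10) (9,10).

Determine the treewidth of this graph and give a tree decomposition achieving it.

Treewidth 3.
One optimal decomposition is:
Bags: B1 = {0, 1, 2, 5}  B2 = {0, 1, 5, 7}  B3 = {0, 1, 5, 10}  B4 = {0, 2, 4, 5}  B5 = {0, 2, 5, 6}  B6 = {0, 2, 5, 8}  B7 = {0, 2, 3, 5}  B8 = {0, 5, 9, 10}
Tree: B1–B2, B1–B3, B1–B4, B1–B5, B5–B6, B1–B7, B3–B8

Every bag has size at most 4, so the width is 4 − 1 = 3 and tw(G) ≤ 3. On the other hand G contains the 4-clique {0, 5, 9, 10}. A clique must lie in a single bag of any decomposition, so no decomposition can have width below 3. Hence tw(G) = 3 exactly.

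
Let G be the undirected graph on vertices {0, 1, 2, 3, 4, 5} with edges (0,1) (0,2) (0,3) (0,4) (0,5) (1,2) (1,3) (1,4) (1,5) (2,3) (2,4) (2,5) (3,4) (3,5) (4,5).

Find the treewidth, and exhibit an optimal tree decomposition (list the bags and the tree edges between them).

Treewidth 5.
One such decomposition:
Bags: B1 = {0, 1, 2, 3, 4, 5}
Tree: (single bag)

With just one bag of size 6, the width is 6 − 1 = 5, so tw(G) ≤ 5. Conversely, {0, 1, 2, 3, 4, 5} is a clique of size 6, and the vertices of any clique must share a bag in every tree decomposition; so some bag has ≥ 6 vertices and tw(G) ≥ 5. Therefore the treewidth is 5.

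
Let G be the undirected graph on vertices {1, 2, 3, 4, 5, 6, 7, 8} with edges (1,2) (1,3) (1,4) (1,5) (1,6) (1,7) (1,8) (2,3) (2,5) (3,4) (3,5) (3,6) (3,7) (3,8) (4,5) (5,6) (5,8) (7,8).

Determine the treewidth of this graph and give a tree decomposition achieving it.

Every bag has size at most 4, so the width is 4 − 1 = 3 and tw(G) ≤ 3. For the lower bound, the 4 vertices {1, 3, 5, 8} are pairwise adjacent, and any tree decomposition puts a clique entirely inside one bag — forcing width ≥ 3. Hence tw(G) = 3 exactly.

Treewidth 3.
Bags: B1 = {1, 2, 3, 5}  B2 = {1, 3, 4, 5}  B3 = {1, 3, 5, 8}  B4 = {1, 3, 5, 6}  B5 = {1, 3, 7, 8}
Tree: B1–B2, B2–B3, B1–B4, B3–B5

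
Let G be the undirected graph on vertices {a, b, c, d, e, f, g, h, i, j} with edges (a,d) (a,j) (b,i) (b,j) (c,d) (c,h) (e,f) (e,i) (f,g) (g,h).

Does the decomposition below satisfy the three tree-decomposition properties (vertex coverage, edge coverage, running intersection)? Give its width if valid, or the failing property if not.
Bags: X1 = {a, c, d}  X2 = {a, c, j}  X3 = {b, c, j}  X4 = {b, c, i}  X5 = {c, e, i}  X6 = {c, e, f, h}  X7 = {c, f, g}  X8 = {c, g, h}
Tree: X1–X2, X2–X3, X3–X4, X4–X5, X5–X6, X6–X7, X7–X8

A tree decomposition must satisfy three properties: every vertex lies in some bag; for every edge, both endpoints lie together in some bag; and for every vertex, the bags containing it form a connected subtree. Here bags containing vertex h are not connected in the tree, so the decomposition is invalid.

No — bags containing vertex h are not connected in the tree.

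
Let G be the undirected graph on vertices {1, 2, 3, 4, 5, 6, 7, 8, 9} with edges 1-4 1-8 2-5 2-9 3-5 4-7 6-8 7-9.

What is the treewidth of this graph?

1

A width-1 tree decomposition is:
Bags: B1 = {3, 5}  B2 = {2, 5}  B3 = {2, 9}  B4 = {7, 9}  B5 = {4, 7}  B6 = {1, 4}  B7 = {1, 8}  B8 = {6, 8}
Tree: B1–B2, B2–B3, B3–B4, B4–B5, B5–B6, B6–B7, B7–B8
Every bag has size at most 2, so the width is 2 − 1 = 1 and tw(G) ≤ 1. Since G has at least one edge (e.g. 3–5), it is not an edgeless graph, so tw(G) ≥ 1. The upper and lower bounds meet at 1, so that is the treewidth.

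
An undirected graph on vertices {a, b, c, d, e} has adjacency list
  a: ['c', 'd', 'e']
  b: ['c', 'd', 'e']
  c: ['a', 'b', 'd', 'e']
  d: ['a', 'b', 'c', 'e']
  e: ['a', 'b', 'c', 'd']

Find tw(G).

A width-3 tree decomposition is:
Bags: B1 = {b, c, d, e}  B2 = {a, c, d, e}
Tree: B1–B2
Each bag holds 4 vertices, so the decomposition has width 3, which upper-bounds the treewidth. On the other hand G contains the 4-clique {a, c, d, e}. A clique must lie in a single bag of any decomposition, so no decomposition can have width below 3. The upper and lower bounds meet at 3, so that is the treewidth.

3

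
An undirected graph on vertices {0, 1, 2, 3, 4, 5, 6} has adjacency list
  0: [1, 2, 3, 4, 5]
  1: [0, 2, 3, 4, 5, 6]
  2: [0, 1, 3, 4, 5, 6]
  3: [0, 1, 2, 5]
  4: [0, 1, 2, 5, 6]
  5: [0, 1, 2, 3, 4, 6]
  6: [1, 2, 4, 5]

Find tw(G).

4

A width-4 tree decomposition is:
Bags: B1 = {0, 1, 2, 3, 5}  B2 = {0, 1, 2, 4, 5}  B3 = {1, 2, 4, 5, 6}
Tree: B1–B2, B2–B3
Each bag holds 5 vertices, so the decomposition has width 4, which upper-bounds the treewidth. Conversely, {0, 1, 2, 3, 5} is a clique of size 5, and the vertices of any clique must share a bag in every tree decomposition; so some bag has ≥ 5 vertices and tw(G) ≥ 4. Hence tw(G) = 4 exactly.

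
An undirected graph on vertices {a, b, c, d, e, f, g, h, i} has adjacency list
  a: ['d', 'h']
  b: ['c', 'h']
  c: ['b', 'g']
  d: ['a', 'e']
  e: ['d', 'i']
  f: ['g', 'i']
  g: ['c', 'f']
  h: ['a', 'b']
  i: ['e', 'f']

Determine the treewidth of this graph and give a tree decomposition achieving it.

Every bag has size at most 3, so the width is 3 − 1 = 2 and tw(G) ≤ 2. For the lower bound, G contains the cycle e–d–a–h–b–c–g–f–i–e, so G is not a forest; only forests have treewidth ≤ 1, hence tw(G) ≥ 2. The upper and lower bounds meet at 2, so that is the treewidth.

Treewidth 2.
Bags: B1 = {a, d, e}  B2 = {a, e, h}  B3 = {b, e, h}  B4 = {b, c, e}  B5 = {c, e, g}  B6 = {e, f, g}  B7 = {e, f, i}
Tree: B1–B2, B2–B3, B3–B4, B4–B5, B5–B6, B6–B7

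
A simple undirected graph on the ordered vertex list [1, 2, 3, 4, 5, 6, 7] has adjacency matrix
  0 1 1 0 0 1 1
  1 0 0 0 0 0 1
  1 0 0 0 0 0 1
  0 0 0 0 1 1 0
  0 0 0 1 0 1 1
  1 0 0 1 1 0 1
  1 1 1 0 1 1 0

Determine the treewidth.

2

A width-2 tree decomposition is:
Bags: B1 = {4, 5, 6}  B2 = {5, 6, 7}  B3 = {1, 6, 7}  B4 = {1, 2, 7}  B5 = {1, 3, 7}
Tree: B1–B2, B2–B3, B3–B4, B4–B5
Every bag has size at most 3, so the width is 3 − 1 = 2 and tw(G) ≤ 2. On the other hand G contains the 3-clique {4, 5, 6}. A clique must lie in a single bag of any decomposition, so no decomposition can have width below 2. Combining the bounds, tw(G) = 2.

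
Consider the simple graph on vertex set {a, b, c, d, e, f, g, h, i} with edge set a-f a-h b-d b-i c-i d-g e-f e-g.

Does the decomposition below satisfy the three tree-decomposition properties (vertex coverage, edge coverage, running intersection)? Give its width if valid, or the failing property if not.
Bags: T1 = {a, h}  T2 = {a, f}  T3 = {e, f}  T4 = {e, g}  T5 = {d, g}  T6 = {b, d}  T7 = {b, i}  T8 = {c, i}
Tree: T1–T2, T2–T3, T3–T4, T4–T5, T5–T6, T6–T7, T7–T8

Checking the three conditions: (i) the bags cover all of {a, b, c, d, e, f, g, h, i}; (ii) for each edge, some bag contains both endpoints; (iii) the bags containing any fixed vertex form a subtree. All hold, so the decomposition is valid with width 2 − 1 = 1.

Yes; width 1.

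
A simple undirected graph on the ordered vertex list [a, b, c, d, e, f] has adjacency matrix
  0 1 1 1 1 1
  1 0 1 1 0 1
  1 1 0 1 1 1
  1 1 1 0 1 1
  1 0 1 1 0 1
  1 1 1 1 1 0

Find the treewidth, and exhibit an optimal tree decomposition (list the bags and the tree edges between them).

Every bag has size at most 5, so the width is 5 − 1 = 4 and tw(G) ≤ 4. Conversely, {a, c, d, e, f} is a clique of size 5, and the vertices of any clique must share a bag in every tree decomposition; so some bag has ≥ 5 vertices and tw(G) ≥ 4. Hence tw(G) = 4 exactly.

Treewidth 4.
One optimal decomposition is:
Bags: B1 = {a, b, c, d, f}  B2 = {a, c, d, e, f}
Tree: B1–B2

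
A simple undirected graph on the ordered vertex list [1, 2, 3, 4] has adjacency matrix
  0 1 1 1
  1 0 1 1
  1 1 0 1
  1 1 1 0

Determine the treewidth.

3

A width-3 tree decomposition is:
Bags: B1 = {1, 2, 3, 4}
Tree: (single bag)
A single bag containing all 4 vertices is trivially a valid decomposition of width 3. On the other hand G contains the 4-clique {1, 2, 3, 4}. A clique must lie in a single bag of any decomposition, so no decomposition can have width below 3. Hence tw(G) = 3 exactly.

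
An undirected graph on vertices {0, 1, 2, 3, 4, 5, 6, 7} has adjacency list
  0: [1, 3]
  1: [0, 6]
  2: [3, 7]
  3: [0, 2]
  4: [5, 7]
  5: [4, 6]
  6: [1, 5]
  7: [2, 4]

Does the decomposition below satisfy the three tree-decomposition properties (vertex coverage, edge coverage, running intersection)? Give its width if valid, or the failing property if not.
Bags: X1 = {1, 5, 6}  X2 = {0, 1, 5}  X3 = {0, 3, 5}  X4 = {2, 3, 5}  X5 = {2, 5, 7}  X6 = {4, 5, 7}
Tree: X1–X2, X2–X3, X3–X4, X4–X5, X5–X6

Checking the three conditions: (i) the bags cover all of {0, 1, 2, 3, 4, 5, 6, 7}; (ii) for each edge, some bag contains both endpoints; (iii) the bags containing any fixed vertex form a subtree. All hold, so the decomposition is valid with width 3 − 1 = 2.

Yes; width 2.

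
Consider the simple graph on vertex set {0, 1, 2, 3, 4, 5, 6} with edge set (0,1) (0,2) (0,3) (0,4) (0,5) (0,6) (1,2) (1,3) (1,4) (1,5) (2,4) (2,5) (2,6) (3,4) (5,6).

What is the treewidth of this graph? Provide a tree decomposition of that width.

Each bag holds 4 vertices, so the decomposition has width 3, which upper-bounds the treewidth. Conversely, {0, 1, 2, 4} is a clique of size 4, and the vertices of any clique must share a bag in every tree decomposition; so some bag has ≥ 4 vertices and tw(G) ≥ 3. Combining the bounds, tw(G) = 3.

Treewidth 3.
One optimal decomposition is:
Bags: B1 = {0, 1, 3, 4}  B2 = {0, 1, 2, 4}  B3 = {0, 1, 2, 5}  B4 = {0, 2, 5, 6}
Tree: B1–B2, B2–B3, B3–B4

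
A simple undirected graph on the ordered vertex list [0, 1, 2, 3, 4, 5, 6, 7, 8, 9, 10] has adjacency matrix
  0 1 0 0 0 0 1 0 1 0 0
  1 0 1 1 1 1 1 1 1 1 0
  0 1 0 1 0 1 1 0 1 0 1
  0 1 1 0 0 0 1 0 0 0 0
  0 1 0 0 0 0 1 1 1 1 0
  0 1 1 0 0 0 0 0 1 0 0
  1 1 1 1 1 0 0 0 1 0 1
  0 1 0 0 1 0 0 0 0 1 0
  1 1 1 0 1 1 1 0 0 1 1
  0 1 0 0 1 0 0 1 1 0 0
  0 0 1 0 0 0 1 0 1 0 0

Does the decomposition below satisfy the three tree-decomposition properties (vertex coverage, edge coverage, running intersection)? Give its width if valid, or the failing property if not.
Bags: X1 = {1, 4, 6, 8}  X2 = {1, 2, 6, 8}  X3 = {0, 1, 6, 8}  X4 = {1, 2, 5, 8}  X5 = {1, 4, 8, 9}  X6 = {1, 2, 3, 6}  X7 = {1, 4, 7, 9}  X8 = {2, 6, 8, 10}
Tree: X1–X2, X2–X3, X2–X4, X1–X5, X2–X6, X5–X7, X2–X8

Yes; width 3.

Checking the three conditions: (i) the bags cover all of {0, 1, 2, 3, 4, 5, 6, 7, 8, 9, 10}; (ii) for each edge, some bag contains both endpoints; (iii) the bags containing any fixed vertex form a subtree. All hold, so the decomposition is valid with width 4 − 1 = 3.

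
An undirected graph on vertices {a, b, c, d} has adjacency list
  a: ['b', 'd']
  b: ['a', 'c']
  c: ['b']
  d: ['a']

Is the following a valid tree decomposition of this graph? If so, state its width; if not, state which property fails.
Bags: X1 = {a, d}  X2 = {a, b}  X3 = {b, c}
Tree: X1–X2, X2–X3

Vertex coverage: the bags together contain {a, b, c, d}, the full vertex set. Edge coverage: each edge of G has both endpoints in at least one bag. Running intersection: for every vertex, the bags containing it form a connected subtree. All three properties hold, so this is a valid tree decomposition of width max|bag| − 1 = 1, and hence tw(G) ≤ 1.

Yes; width 1.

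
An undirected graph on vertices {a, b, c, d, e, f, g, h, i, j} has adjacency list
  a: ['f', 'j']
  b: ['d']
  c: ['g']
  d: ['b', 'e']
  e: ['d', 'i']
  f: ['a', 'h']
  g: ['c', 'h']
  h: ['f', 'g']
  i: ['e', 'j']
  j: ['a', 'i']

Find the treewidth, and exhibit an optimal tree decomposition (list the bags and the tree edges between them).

Treewidth 1.
One optimal decomposition is:
Bags: B1 = {b, d}  B2 = {d, e}  B3 = {e, i}  B4 = {i, j}  B5 = {a, j}  B6 = {a, f}  B7 = {f, h}  B8 = {g, h}  B9 = {c, g}
Tree: B1–B2, B2–B3, B3–B4, B4–B5, B5–B6, B6–B7, B7–B8, B8–B9

Each bag holds 2 vertices, so the decomposition has width 1, which upper-bounds the treewidth. Any graph with an edge has treewidth ≥ 1, and G has the edge b–d. Combining the bounds, tw(G) = 1.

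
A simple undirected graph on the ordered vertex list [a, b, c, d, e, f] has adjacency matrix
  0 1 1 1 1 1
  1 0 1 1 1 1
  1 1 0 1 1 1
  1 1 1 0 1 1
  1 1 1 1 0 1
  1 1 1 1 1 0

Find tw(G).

A width-5 tree decomposition is:
Bags: B1 = {a, b, c, d, e, f}
Tree: (single bag)
A single bag containing all 6 vertices is trivially a valid decomposition of width 5. Conversely, {a, b, c, d, e, f} is a clique of size 6, and the vertices of any clique must share a bag in every tree decomposition; so some bag has ≥ 6 vertices and tw(G) ≥ 5. The upper and lower bounds meet at 5, so that is the treewidth.

5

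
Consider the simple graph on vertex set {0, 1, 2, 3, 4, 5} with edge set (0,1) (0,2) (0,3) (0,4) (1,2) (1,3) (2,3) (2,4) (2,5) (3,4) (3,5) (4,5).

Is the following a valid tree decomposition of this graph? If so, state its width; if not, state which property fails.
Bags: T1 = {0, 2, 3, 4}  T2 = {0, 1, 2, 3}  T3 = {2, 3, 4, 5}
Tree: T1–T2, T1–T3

Yes; width 3.

Checking the three conditions: (i) the bags cover all of {0, 1, 2, 3, 4, 5}; (ii) for each edge, some bag contains both endpoints; (iii) the bags containing any fixed vertex form a subtree. All hold, so the decomposition is valid with width 4 − 1 = 3.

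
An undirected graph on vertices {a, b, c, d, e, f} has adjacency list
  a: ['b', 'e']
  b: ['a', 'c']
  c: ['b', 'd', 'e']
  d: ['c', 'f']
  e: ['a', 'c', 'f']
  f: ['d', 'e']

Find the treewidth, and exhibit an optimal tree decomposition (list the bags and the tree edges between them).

Treewidth 2.
Bags: B1 = {c, d, f}  B2 = {c, e, f}  B3 = {b, c, e}  B4 = {a, b, e}
Tree: B1–B2, B2–B3, B3–B4

Every bag has size at most 3, so the width is 3 − 1 = 2 and tw(G) ≤ 2. The edges d–f–e–c–d form a cycle, so G is not a tree and its treewidth is at least 2. Hence tw(G) = 2 exactly.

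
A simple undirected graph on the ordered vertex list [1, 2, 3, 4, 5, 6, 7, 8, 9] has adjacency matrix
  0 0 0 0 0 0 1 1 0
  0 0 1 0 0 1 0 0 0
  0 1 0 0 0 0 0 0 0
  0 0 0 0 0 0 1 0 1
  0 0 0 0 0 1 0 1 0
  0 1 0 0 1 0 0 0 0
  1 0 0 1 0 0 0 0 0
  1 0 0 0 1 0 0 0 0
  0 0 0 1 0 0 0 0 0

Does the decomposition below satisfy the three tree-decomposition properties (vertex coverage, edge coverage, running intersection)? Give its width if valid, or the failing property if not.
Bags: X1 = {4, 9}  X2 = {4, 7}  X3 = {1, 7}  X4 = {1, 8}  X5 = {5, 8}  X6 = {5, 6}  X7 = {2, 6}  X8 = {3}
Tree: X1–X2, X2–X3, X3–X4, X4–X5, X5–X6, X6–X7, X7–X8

No — edge (2,3) lies in no bag.

A tree decomposition must satisfy three properties: every vertex lies in some bag; for every edge, both endpoints lie together in some bag; and for every vertex, the bags containing it form a connected subtree. Here edge (2,3) lies in no bag, so the decomposition is invalid.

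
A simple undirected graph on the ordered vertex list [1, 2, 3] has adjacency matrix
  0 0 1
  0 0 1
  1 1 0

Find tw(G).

A width-1 tree decomposition is:
Bags: B1 = {1, 3}  B2 = {2, 3}
Tree: B1–B2
The largest bag has 2 vertices, giving width 1; this decomposition certifies tw(G) ≤ 1. Any graph with an edge has treewidth ≥ 1, and G has the edge 1–3. Combining the bounds, tw(G) = 1.

1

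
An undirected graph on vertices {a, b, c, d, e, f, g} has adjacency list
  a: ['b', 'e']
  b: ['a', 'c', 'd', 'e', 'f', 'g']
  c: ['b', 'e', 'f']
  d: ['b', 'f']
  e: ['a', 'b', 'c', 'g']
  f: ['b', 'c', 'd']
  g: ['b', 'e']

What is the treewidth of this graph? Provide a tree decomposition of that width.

Treewidth 2.
One such decomposition:
Bags: B1 = {b, e, g}  B2 = {b, c, e}  B3 = {b, c, f}  B4 = {b, d, f}  B5 = {a, b, e}
Tree: B1–B2, B2–B3, B3–B4, B2–B5

Each bag holds 3 vertices, so the decomposition has width 2, which upper-bounds the treewidth. On the other hand G contains the 3-clique {b, d, f}. A clique must lie in a single bag of any decomposition, so no decomposition can have width below 2. Hence tw(G) = 2 exactly.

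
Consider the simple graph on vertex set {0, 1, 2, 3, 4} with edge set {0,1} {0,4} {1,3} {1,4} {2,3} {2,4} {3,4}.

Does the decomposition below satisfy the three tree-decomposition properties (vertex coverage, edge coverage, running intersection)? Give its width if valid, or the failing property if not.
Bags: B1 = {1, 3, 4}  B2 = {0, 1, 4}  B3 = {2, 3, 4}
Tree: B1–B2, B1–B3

Vertex coverage: the bags together contain {0, 1, 2, 3, 4}, the full vertex set. Edge coverage: each edge of G has both endpoints in at least one bag. Running intersection: for every vertex, the bags containing it form a connected subtree. All three properties hold, so this is a valid tree decomposition of width max|bag| − 1 = 2, and hence tw(G) ≤ 2.

Yes; width 2.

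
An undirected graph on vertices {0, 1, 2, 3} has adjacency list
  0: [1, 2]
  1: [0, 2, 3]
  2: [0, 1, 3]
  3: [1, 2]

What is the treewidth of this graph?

A width-2 tree decomposition is:
Bags: B1 = {1, 2, 3}  B2 = {0, 1, 2}
Tree: B1–B2
Every bag has size at most 3, so the width is 3 − 1 = 2 and tw(G) ≤ 2. On the other hand G contains the 3-clique {0, 1, 2}. A clique must lie in a single bag of any decomposition, so no decomposition can have width below 2. Therefore the treewidth is 2.

2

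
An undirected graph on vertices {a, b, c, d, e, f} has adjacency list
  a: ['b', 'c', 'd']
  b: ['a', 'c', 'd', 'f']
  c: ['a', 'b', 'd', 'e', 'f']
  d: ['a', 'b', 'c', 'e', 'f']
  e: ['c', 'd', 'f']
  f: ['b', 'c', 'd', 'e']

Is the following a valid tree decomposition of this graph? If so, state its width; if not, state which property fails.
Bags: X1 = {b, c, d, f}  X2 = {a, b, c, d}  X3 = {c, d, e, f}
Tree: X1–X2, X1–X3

Yes; width 3.

Vertex coverage: the bags together contain {a, b, c, d, e, f}, the full vertex set. Edge coverage: each edge of G has both endpoints in at least one bag. Running intersection: for every vertex, the bags containing it form a connected subtree. All three properties hold, so this is a valid tree decomposition of width max|bag| − 1 = 3, and hence tw(G) ≤ 3.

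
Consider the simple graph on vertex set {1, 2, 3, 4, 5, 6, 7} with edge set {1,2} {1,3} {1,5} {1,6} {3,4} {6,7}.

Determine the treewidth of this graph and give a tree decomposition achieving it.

Treewidth 1.
One such decomposition:
Bags: B1 = {1, 5}  B2 = {1, 2}  B3 = {1, 6}  B4 = {1, 3}  B5 = {6, 7}  B6 = {3, 4}
Tree: B1–B2, B1–B3, B1–B4, B3–B5, B4–B6

Every bag has size at most 2, so the width is 2 − 1 = 1 and tw(G) ≤ 1. Any graph with an edge has treewidth ≥ 1, and G has the edge 5–1. Combining the bounds, tw(G) = 1.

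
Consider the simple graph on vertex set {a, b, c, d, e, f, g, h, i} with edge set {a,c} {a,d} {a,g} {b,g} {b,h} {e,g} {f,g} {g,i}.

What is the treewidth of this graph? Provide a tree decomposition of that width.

The largest bag has 2 vertices, giving width 1; this decomposition certifies tw(G) ≤ 1. Any graph with an edge has treewidth ≥ 1, and G has the edge c–a. Combining the bounds, tw(G) = 1.

Treewidth 1.
One such decomposition:
Bags: B1 = {a, c}  B2 = {a, g}  B3 = {a, d}  B4 = {e, g}  B5 = {b, g}  B6 = {g, i}  B7 = {b, h}  B8 = {f, g}
Tree: B1–B2, B2–B3, B2–B4, B4–B5, B4–B6, B5–B7, B5–B8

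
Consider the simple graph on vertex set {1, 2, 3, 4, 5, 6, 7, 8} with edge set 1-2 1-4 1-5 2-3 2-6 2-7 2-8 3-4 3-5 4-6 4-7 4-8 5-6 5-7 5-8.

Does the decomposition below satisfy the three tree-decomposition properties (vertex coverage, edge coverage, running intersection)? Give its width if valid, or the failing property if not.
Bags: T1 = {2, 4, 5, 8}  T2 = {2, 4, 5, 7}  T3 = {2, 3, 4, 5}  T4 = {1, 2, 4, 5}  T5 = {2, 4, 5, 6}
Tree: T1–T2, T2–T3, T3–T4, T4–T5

Checking the three conditions: (i) the bags cover all of {1, 2, 3, 4, 5, 6, 7, 8}; (ii) for each edge, some bag contains both endpoints; (iii) the bags containing any fixed vertex form a subtree. All hold, so the decomposition is valid with width 4 − 1 = 3.

Yes; width 3.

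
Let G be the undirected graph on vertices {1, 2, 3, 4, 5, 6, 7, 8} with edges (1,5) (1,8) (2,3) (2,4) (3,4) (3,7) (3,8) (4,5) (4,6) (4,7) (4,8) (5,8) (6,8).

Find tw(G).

2

A width-2 tree decomposition is:
Bags: B1 = {3, 4, 8}  B2 = {4, 5, 8}  B3 = {1, 5, 8}  B4 = {2, 3, 4}  B5 = {3, 4, 7}  B6 = {4, 6, 8}
Tree: B1–B2, B2–B3, B1–B4, B1–B5, B1–B6
Every bag has size at most 3, so the width is 3 − 1 = 2 and tw(G) ≤ 2. Conversely, {1, 5, 8} is a clique of size 3, and the vertices of any clique must share a bag in every tree decomposition; so some bag has ≥ 3 vertices and tw(G) ≥ 2. The upper and lower bounds meet at 2, so that is the treewidth.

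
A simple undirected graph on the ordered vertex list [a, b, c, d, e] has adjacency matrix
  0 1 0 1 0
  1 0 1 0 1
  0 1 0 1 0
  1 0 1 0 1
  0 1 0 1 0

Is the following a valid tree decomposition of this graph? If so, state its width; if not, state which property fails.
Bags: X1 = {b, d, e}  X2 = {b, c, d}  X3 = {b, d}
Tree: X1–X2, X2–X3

No — vertex a appears in no bag.

A tree decomposition must satisfy three properties: every vertex lies in some bag; for every edge, both endpoints lie together in some bag; and for every vertex, the bags containing it form a connected subtree. Here vertex a appears in no bag, so the decomposition is invalid.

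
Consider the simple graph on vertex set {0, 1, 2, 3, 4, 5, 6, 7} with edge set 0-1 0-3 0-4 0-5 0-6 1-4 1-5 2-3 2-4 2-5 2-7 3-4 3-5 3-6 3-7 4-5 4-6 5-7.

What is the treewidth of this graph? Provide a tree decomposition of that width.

Each bag holds 4 vertices, so the decomposition has width 3, which upper-bounds the treewidth. For the lower bound, the 4 vertices {0, 1, 4, 5} are pairwise adjacent, and any tree decomposition puts a clique entirely inside one bag — forcing width ≥ 3. The upper and lower bounds meet at 3, so that is the treewidth.

Treewidth 3.
Bags: B1 = {0, 3, 4, 6}  B2 = {0, 3, 4, 5}  B3 = {2, 3, 4, 5}  B4 = {0, 1, 4, 5}  B5 = {2, 3, 5, 7}
Tree: B1–B2, B2–B3, B2–B4, B3–B5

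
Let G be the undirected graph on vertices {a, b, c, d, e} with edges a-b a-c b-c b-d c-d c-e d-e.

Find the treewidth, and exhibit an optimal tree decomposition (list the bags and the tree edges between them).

Treewidth 2.
Bags: B1 = {c, d, e}  B2 = {b, c, d}  B3 = {a, b, c}
Tree: B1–B2, B2–B3

Each bag holds 3 vertices, so the decomposition has width 2, which upper-bounds the treewidth. Conversely, {c, d, e} is a clique of size 3, and the vertices of any clique must share a bag in every tree decomposition; so some bag has ≥ 3 vertices and tw(G) ≥ 2. Therefore the treewidth is 2.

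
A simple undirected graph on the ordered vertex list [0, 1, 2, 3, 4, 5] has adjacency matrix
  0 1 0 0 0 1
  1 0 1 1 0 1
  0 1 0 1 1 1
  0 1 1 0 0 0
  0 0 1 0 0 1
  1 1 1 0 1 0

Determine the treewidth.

2

A width-2 tree decomposition is:
Bags: B1 = {1, 2, 5}  B2 = {0, 1, 5}  B3 = {2, 4, 5}  B4 = {1, 2, 3}
Tree: B1–B2, B1–B3, B1–B4
Each bag holds 3 vertices, so the decomposition has width 2, which upper-bounds the treewidth. For the lower bound, the 3 vertices {0, 1, 5} are pairwise adjacent, and any tree decomposition puts a clique entirely inside one bag — forcing width ≥ 2. The upper and lower bounds meet at 2, so that is the treewidth.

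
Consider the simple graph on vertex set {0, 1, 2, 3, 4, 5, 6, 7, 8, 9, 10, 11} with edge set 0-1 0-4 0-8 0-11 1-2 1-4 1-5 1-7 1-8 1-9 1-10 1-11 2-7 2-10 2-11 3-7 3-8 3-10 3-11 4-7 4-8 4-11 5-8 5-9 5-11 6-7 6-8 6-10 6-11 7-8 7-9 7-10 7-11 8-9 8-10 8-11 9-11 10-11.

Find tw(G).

4

A width-4 tree decomposition is:
Bags: B1 = {1, 7, 8, 9, 11}  B2 = {1, 7, 8, 10, 11}  B3 = {1, 2, 7, 10, 11}  B4 = {1, 4, 7, 8, 11}  B5 = {6, 7, 8, 10, 11}  B6 = {1, 5, 8, 9, 11}  B7 = {3, 7, 8, 10, 11}  B8 = {0, 1, 4, 8, 11}
Tree: B1–B2, B2–B3, B2–B4, B2–B5, B1–B6, B2–B7, B4–B8
The largest bag has 5 vertices, giving width 4; this decomposition certifies tw(G) ≤ 4. Conversely, {0, 1, 4, 8, 11} is a clique of size 5, and the vertices of any clique must share a bag in every tree decomposition; so some bag has ≥ 5 vertices and tw(G) ≥ 4. Combining the bounds, tw(G) = 4.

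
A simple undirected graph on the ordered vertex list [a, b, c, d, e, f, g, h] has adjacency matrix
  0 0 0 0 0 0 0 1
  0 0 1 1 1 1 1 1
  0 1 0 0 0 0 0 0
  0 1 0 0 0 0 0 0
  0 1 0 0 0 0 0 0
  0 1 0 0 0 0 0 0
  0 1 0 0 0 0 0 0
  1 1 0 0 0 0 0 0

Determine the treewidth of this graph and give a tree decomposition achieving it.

Treewidth 1.
One such decomposition:
Bags: B1 = {b, d}  B2 = {b, g}  B3 = {b, h}  B4 = {a, h}  B5 = {b, f}  B6 = {b, e}  B7 = {b, c}
Tree: B1–B2, B2–B3, B3–B4, B2–B5, B1–B6, B1–B7

Every bag has size at most 2, so the width is 2 − 1 = 1 and tw(G) ≤ 1. G has an edge, so its treewidth is at least 1. Combining the bounds, tw(G) = 1.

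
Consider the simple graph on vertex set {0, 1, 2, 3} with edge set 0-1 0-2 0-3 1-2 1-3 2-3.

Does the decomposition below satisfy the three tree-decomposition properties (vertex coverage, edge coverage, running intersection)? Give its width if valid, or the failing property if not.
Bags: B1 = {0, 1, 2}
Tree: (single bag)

A tree decomposition must satisfy three properties: every vertex lies in some bag; for every edge, both endpoints lie together in some bag; and for every vertex, the bags containing it form a connected subtree. Here vertex 3 appears in no bag, so the decomposition is invalid.

No — vertex 3 appears in no bag.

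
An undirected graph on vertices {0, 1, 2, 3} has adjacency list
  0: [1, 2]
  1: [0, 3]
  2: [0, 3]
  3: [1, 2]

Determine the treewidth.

A width-2 tree decomposition is:
Bags: B1 = {0, 1, 2}  B2 = {1, 2, 3}
Tree: B1–B2
Every bag has size at most 3, so the width is 3 − 1 = 2 and tw(G) ≤ 2. The edges 1–0–2–3–1 form a cycle, so G is not a tree and its treewidth is at least 2. Combining the bounds, tw(G) = 2.

2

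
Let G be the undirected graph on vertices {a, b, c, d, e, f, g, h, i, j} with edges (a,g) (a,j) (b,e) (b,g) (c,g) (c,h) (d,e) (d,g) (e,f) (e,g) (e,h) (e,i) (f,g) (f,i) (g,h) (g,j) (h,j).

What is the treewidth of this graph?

A width-2 tree decomposition is:
Bags: B1 = {e, g, h}  B2 = {d, e, g}  B3 = {e, f, g}  B4 = {c, g, h}  B5 = {b, e, g}  B6 = {g, h, j}  B7 = {e, f, i}  B8 = {a, g, j}
Tree: B1–B2, B2–B3, B1–B4, B3–B5, B4–B6, B3–B7, B6–B8
Each bag holds 3 vertices, so the decomposition has width 2, which upper-bounds the treewidth. For the lower bound, the 3 vertices {g, h, j} are pairwise adjacent, and any tree decomposition puts a clique entirely inside one bag — forcing width ≥ 2. Therefore the treewidth is 2.

2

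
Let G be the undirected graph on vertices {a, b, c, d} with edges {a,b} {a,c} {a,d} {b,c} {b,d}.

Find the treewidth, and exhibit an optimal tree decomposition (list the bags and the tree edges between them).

Every bag has size at most 3, so the width is 3 − 1 = 2 and tw(G) ≤ 2. For the lower bound, the 3 vertices {a, b, d} are pairwise adjacent, and any tree decomposition puts a clique entirely inside one bag — forcing width ≥ 2. Therefore the treewidth is 2.

Treewidth 2.
One optimal decomposition is:
Bags: B1 = {a, b, c}  B2 = {a, b, d}
Tree: B1–B2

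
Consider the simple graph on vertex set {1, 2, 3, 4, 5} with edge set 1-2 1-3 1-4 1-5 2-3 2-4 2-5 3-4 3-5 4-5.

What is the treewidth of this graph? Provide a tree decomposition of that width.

Treewidth 4.
One such decomposition:
Bags: B1 = {1, 2, 3, 4, 5}
Tree: (single bag)

A single bag containing all 5 vertices is trivially a valid decomposition of width 4. On the other hand G contains the 5-clique {1, 2, 3, 4, 5}. A clique must lie in a single bag of any decomposition, so no decomposition can have width below 4. Combining the bounds, tw(G) = 4.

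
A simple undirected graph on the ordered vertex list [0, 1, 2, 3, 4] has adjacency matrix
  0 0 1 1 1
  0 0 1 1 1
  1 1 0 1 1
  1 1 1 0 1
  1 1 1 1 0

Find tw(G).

3

A width-3 tree decomposition is:
Bags: B1 = {1, 2, 3, 4}  B2 = {0, 2, 3, 4}
Tree: B1–B2
The largest bag has 4 vertices, giving width 3; this decomposition certifies tw(G) ≤ 3. Conversely, {0, 2, 3, 4} is a clique of size 4, and the vertices of any clique must share a bag in every tree decomposition; so some bag has ≥ 4 vertices and tw(G) ≥ 3. The upper and lower bounds meet at 3, so that is the treewidth.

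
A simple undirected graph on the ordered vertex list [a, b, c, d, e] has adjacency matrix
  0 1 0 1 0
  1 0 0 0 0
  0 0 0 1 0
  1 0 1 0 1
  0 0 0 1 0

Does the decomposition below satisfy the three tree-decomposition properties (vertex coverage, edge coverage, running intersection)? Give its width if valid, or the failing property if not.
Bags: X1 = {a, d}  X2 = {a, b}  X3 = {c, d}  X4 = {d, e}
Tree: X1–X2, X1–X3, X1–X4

Yes; width 1.

Every vertex of G appears in some bag (union = {a, b, c, d, e}); every edge is covered by a bag; and for each vertex v the set of bags containing v is connected in the bag tree. The decomposition is therefore valid. The largest bag has 2 vertices, so the width is 1.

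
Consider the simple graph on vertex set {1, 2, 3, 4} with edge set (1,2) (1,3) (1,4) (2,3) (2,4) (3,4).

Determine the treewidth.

3

A width-3 tree decomposition is:
Bags: B1 = {1, 2, 3, 4}
Tree: (single bag)
With just one bag of size 4, the width is 4 − 1 = 3, so tw(G) ≤ 3. For the lower bound, the 4 vertices {1, 2, 3, 4} are pairwise adjacent, and any tree decomposition puts a clique entirely inside one bag — forcing width ≥ 3. Combining the bounds, tw(G) = 3.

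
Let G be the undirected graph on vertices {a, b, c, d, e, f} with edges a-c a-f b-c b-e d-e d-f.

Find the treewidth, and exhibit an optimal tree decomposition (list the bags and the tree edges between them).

Treewidth 2.
One such decomposition:
Bags: B1 = {b, d, e}  B2 = {b, c, d}  B3 = {a, c, d}  B4 = {a, d, f}
Tree: B1–B2, B2–B3, B3–B4

Each bag holds 3 vertices, so the decomposition has width 2, which upper-bounds the treewidth. Since d–e–b–c–a–f–d is a cycle in G, G is not acyclic. Forests are exactly the graphs of treewidth ≤ 1, so tw(G) ≥ 2. Hence tw(G) = 2 exactly.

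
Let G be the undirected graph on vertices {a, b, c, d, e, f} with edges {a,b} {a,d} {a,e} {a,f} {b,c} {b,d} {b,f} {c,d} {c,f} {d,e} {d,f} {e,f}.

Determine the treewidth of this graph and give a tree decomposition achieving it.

Treewidth 3.
Bags: B1 = {a, d, e, f}  B2 = {a, b, d, f}  B3 = {b, c, d, f}
Tree: B1–B2, B2–B3

Every bag has size at most 4, so the width is 4 − 1 = 3 and tw(G) ≤ 3. For the lower bound, the 4 vertices {b, c, d, f} are pairwise adjacent, and any tree decomposition puts a clique entirely inside one bag — forcing width ≥ 3. Hence tw(G) = 3 exactly.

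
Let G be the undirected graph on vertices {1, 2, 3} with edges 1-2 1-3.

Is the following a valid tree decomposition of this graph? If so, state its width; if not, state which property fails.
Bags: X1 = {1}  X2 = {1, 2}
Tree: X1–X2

A tree decomposition must satisfy three properties: every vertex lies in some bag; for every edge, both endpoints lie together in some bag; and for every vertex, the bags containing it form a connected subtree. Here vertex 3 appears in no bag, so the decomposition is invalid.

No — vertex 3 appears in no bag.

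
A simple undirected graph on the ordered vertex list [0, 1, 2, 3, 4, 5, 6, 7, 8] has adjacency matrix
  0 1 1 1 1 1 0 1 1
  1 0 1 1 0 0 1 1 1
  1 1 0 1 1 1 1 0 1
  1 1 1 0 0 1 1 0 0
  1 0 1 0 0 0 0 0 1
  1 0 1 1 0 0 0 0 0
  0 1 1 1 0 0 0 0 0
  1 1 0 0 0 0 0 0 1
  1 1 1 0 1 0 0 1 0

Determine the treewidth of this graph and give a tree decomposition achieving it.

Each bag holds 4 vertices, so the decomposition has width 3, which upper-bounds the treewidth. For the lower bound, the 4 vertices {0, 1, 2, 8} are pairwise adjacent, and any tree decomposition puts a clique entirely inside one bag — forcing width ≥ 3. Hence tw(G) = 3 exactly.

Treewidth 3.
Bags: B1 = {0, 1, 2, 3}  B2 = {1, 2, 3, 6}  B3 = {0, 1, 2, 8}  B4 = {0, 1, 7, 8}  B5 = {0, 2, 3, 5}  B6 = {0, 2, 4, 8}
Tree: B1–B2, B1–B3, B3–B4, B1–B5, B3–B6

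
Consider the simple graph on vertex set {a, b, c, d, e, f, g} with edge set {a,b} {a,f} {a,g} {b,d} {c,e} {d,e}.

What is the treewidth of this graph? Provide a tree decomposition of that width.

Each bag holds 2 vertices, so the decomposition has width 1, which upper-bounds the treewidth. Any graph with an edge has treewidth ≥ 1, and G has the edge f–a. Therefore the treewidth is 1.

Treewidth 1.
One optimal decomposition is:
Bags: B1 = {a, f}  B2 = {a, b}  B3 = {a, g}  B4 = {b, d}  B5 = {d, e}  B6 = {c, e}
Tree: B1–B2, B1–B3, B2–B4, B4–B5, B5–B6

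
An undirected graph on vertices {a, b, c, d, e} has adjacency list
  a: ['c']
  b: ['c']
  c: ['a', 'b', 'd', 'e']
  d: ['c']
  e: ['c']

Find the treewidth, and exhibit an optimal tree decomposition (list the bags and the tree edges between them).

The largest bag has 2 vertices, giving width 1; this decomposition certifies tw(G) ≤ 1. G has an edge, so its treewidth is at least 1. Combining the bounds, tw(G) = 1.

Treewidth 1.
One optimal decomposition is:
Bags: B1 = {a, c}  B2 = {c, d}  B3 = {b, c}  B4 = {c, e}
Tree: B1–B2, B2–B3, B1–B4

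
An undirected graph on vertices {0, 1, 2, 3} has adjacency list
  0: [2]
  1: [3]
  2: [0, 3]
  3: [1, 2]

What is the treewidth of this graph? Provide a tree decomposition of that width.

Treewidth 1.
One optimal decomposition is:
Bags: B1 = {0, 2}  B2 = {2, 3}  B3 = {1, 3}
Tree: B1–B2, B2–B3

Each bag holds 2 vertices, so the decomposition has width 1, which upper-bounds the treewidth. G has an edge, so its treewidth is at least 1. Combining the bounds, tw(G) = 1.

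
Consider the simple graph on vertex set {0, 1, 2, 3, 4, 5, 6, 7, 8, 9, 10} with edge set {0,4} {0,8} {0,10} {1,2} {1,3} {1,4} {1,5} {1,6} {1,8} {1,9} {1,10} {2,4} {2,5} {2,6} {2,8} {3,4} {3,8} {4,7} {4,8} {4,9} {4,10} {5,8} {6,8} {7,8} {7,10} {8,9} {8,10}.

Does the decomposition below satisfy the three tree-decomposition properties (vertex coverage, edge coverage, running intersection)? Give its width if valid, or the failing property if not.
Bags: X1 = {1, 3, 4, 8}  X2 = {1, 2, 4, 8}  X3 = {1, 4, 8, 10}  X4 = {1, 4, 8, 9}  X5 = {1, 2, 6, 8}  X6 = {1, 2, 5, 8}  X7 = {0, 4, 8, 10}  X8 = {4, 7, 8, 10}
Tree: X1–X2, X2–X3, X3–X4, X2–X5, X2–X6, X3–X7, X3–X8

Yes; width 3.

Vertex coverage: the bags together contain {0, 1, 2, 3, 4, 5, 6, 7, 8, 9, 10}, the full vertex set. Edge coverage: each edge of G has both endpoints in at least one bag. Running intersection: for every vertex, the bags containing it form a connected subtree. All three properties hold, so this is a valid tree decomposition of width max|bag| − 1 = 3, and hence tw(G) ≤ 3.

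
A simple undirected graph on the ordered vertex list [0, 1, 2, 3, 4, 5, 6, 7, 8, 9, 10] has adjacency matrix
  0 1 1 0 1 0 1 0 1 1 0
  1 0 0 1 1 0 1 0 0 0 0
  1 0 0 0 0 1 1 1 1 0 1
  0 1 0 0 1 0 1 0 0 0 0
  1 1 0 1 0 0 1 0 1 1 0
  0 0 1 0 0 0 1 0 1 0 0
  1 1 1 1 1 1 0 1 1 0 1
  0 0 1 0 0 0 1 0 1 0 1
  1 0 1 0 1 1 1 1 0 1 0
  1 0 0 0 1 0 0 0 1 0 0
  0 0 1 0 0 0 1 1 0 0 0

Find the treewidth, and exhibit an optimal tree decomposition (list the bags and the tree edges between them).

Every bag has size at most 4, so the width is 4 − 1 = 3 and tw(G) ≤ 3. For the lower bound, the 4 vertices {0, 4, 8, 9} are pairwise adjacent, and any tree decomposition puts a clique entirely inside one bag — forcing width ≥ 3. Hence tw(G) = 3 exactly.

Treewidth 3.
Bags: B1 = {0, 1, 4, 6}  B2 = {0, 4, 6, 8}  B3 = {0, 4, 8, 9}  B4 = {1, 3, 4, 6}  B5 = {0, 2, 6, 8}  B6 = {2, 6, 7, 8}  B7 = {2, 5, 6, 8}  B8 = {2, 6, 7, 10}
Tree: B1–B2, B2–B3, B1–B4, B2–B5, B5–B6, B6–B7, B6–B8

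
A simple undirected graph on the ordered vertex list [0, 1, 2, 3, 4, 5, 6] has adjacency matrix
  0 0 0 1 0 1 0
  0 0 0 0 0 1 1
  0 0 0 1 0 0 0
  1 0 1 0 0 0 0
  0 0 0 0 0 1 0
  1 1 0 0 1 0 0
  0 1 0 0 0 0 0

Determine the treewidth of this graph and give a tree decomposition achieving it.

Treewidth 1.
Bags: B1 = {1, 5}  B2 = {0, 5}  B3 = {4, 5}  B4 = {0, 3}  B5 = {1, 6}  B6 = {2, 3}
Tree: B1–B2, B2–B3, B2–B4, B1–B5, B4–B6

The largest bag has 2 vertices, giving width 1; this decomposition certifies tw(G) ≤ 1. Since G has at least one edge (e.g. 5–1), it is not an edgeless graph, so tw(G) ≥ 1. Hence tw(G) = 1 exactly.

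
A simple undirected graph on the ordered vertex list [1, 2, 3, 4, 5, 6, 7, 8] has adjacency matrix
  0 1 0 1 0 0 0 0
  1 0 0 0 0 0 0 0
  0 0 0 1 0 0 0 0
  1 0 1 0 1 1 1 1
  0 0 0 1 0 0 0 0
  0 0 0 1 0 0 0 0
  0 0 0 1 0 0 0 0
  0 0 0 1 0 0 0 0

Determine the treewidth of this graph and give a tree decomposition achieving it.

Each bag holds 2 vertices, so the decomposition has width 1, which upper-bounds the treewidth. Any graph with an edge has treewidth ≥ 1, and G has the edge 4–6. Combining the bounds, tw(G) = 1.

Treewidth 1.
One such decomposition:
Bags: B1 = {4, 6}  B2 = {4, 8}  B3 = {1, 4}  B4 = {4, 5}  B5 = {3, 4}  B6 = {4, 7}  B7 = {1, 2}
Tree: B1–B2, B2–B3, B2–B4, B1–B5, B5–B6, B3–B7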